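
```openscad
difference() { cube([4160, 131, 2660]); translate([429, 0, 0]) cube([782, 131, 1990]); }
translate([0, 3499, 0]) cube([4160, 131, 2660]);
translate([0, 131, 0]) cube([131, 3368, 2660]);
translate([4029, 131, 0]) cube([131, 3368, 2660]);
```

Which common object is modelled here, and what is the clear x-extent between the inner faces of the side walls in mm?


A single room. The interior width is 3898 mm.

Four walls enclosing a rectangle with a door in the front wall — a room. Outside width 4160 minus two 131 mm walls gives 3898 mm.


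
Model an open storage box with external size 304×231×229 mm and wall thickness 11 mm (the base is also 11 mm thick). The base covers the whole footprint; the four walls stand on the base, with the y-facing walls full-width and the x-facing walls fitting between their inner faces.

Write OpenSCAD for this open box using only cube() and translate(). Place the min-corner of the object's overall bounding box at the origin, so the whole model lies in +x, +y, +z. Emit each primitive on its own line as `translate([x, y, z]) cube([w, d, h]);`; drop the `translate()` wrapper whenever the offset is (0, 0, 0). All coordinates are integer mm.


cube([304, 231, 11]);
translate([0, 0, 11]) cube([304, 11, 218]);
translate([0, 220, 11]) cube([304, 11, 218]);
translate([0, 11, 11]) cube([11, 209, 218]);
translate([293, 11, 11]) cube([11, 209, 218]);


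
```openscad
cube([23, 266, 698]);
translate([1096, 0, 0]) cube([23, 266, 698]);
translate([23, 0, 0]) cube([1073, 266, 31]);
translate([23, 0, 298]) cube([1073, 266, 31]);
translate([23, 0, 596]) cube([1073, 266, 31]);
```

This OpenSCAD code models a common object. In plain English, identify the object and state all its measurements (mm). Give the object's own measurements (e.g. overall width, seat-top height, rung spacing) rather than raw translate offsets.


An open bookshelf. Two side panels, each 23 mm thick, 266 mm deep and 698 mm tall, stand 1119 mm apart (outside-to-outside). Between them sit 3 shelves, each 31 mm thick and 266 mm deep, spanning the full gap between the sides. The bottom shelf rests on the floor (its underside at z = 0) and the clear gap between one shelf's top and the next shelf's underside is 267 mm.


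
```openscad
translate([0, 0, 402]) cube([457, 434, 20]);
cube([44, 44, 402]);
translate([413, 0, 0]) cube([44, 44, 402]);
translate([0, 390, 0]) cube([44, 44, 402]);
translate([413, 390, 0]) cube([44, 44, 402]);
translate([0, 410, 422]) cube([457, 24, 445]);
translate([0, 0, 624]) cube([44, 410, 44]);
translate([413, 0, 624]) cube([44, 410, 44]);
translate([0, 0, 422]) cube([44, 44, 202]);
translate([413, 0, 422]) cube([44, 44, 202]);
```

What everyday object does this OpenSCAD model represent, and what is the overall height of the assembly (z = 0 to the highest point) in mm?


A chair. The overall height is 867 mm.

A slab on four corner posts with a tall panel at the back — a chair. The seat slab sits at z = 402 with thickness 20, and the 445 mm backrest starts at the seat top, so the overall height is 402 + 20 + 445 = 867 mm.


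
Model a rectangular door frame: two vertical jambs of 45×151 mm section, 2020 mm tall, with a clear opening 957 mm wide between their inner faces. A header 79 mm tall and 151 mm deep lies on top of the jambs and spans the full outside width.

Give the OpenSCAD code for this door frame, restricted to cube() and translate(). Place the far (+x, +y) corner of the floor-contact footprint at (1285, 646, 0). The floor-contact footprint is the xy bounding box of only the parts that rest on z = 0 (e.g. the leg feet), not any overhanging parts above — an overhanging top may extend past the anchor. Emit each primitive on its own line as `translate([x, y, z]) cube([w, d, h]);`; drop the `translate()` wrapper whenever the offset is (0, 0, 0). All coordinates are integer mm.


translate([238, 495, 0]) cube([45, 151, 2020]);
translate([1240, 495, 0]) cube([45, 151, 2020]);
translate([238, 495, 2020]) cube([1047, 151, 79]);


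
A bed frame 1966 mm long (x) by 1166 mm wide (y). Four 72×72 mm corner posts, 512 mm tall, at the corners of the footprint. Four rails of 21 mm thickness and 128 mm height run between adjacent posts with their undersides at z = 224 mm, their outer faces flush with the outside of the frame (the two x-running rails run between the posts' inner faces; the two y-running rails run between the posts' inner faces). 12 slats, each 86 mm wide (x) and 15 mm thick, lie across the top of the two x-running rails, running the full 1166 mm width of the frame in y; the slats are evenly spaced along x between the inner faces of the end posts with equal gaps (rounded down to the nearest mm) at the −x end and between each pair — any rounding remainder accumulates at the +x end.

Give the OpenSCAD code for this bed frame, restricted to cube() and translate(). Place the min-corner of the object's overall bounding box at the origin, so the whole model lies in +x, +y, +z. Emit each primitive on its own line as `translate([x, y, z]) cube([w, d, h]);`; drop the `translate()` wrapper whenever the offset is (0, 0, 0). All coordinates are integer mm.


cube([72, 72, 512]);
translate([0, 1094, 0]) cube([72, 72, 512]);
translate([1894, 0, 0]) cube([72, 72, 512]);
translate([1894, 1094, 0]) cube([72, 72, 512]);
translate([72, 0, 224]) cube([1822, 21, 128]);
translate([72, 1145, 224]) cube([1822, 21, 128]);
translate([0, 72, 224]) cube([21, 1022, 128]);
translate([1945, 72, 224]) cube([21, 1022, 128]);
translate([132, 0, 352]) cube([86, 1166, 15]);
translate([278, 0, 352]) cube([86, 1166, 15]);
translate([424, 0, 352]) cube([86, 1166, 15]);
translate([570, 0, 352]) cube([86, 1166, 15]);
translate([716, 0, 352]) cube([86, 1166, 15]);
translate([862, 0, 352]) cube([86, 1166, 15]);
translate([1008, 0, 352]) cube([86, 1166, 15]);
translate([1154, 0, 352]) cube([86, 1166, 15]);
translate([1300, 0, 352]) cube([86, 1166, 15]);
translate([1446, 0, 352]) cube([86, 1166, 15]);
translate([1592, 0, 352]) cube([86, 1166, 15]);
translate([1738, 0, 352]) cube([86, 1166, 15]);


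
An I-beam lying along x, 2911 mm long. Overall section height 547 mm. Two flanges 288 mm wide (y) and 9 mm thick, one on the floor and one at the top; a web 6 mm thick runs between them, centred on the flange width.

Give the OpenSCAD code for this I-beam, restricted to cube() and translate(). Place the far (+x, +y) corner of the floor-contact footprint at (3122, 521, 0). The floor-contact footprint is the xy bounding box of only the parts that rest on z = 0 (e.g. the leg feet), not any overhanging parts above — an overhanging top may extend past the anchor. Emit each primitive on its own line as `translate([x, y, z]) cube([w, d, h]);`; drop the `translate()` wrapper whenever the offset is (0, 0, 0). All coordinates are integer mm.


translate([211, 233, 0]) cube([2911, 288, 9]);
translate([211, 374, 9]) cube([2911, 6, 529]);
translate([211, 233, 538]) cube([2911, 288, 9]);


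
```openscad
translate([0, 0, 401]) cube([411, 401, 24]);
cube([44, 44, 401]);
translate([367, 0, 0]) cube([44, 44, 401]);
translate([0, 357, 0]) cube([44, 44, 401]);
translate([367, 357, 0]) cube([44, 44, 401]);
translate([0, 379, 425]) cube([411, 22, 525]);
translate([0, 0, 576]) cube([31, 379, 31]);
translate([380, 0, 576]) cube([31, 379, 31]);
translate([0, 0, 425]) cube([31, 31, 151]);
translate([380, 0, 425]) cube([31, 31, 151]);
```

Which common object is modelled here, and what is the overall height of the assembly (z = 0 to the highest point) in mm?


A chair. The overall height is 950 mm.

A slab on four corner posts with a tall panel at the back — a chair. The seat slab sits at z = 401 with thickness 24, and the 525 mm backrest starts at the seat top, so the overall height is 401 + 24 + 525 = 950 mm.


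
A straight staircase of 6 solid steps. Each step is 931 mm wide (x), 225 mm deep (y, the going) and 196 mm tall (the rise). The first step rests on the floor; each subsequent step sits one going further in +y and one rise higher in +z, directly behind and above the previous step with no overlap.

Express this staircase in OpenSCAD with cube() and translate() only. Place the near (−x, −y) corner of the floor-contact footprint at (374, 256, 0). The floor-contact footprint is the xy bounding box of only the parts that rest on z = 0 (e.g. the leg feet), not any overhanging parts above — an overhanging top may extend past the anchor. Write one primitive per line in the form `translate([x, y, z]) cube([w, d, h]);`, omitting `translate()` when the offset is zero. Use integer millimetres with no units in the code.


translate([374, 256, 0]) cube([931, 225, 196]);
translate([374, 481, 196]) cube([931, 225, 196]);
translate([374, 706, 392]) cube([931, 225, 196]);
translate([374, 931, 588]) cube([931, 225, 196]);
translate([374, 1156, 784]) cube([931, 225, 196]);
translate([374, 1381, 980]) cube([931, 225, 196]);


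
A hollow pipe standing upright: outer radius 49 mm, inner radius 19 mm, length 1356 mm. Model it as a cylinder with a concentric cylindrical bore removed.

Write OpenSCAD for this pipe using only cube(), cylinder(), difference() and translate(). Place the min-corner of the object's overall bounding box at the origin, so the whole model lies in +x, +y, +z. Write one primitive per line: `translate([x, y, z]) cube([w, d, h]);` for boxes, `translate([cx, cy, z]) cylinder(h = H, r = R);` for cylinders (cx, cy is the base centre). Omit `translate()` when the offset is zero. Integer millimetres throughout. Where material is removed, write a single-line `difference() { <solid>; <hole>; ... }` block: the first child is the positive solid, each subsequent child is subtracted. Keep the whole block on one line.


difference() { translate([49, 49, 0]) cylinder(h = 1356, r = 49); translate([49, 49, 0]) cylinder(h = 1356, r = 19); }


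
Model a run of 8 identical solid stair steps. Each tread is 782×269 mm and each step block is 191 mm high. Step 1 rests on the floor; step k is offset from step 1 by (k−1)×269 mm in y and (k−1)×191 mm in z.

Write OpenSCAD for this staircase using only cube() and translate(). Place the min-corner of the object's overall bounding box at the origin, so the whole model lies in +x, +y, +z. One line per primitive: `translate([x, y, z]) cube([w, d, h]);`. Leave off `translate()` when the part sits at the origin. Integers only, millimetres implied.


cube([782, 269, 191]);
translate([0, 269, 191]) cube([782, 269, 191]);
translate([0, 538, 382]) cube([782, 269, 191]);
translate([0, 807, 573]) cube([782, 269, 191]);
translate([0, 1076, 764]) cube([782, 269, 191]);
translate([0, 1345, 955]) cube([782, 269, 191]);
translate([0, 1614, 1146]) cube([782, 269, 191]);
translate([0, 1883, 1337]) cube([782, 269, 191]);


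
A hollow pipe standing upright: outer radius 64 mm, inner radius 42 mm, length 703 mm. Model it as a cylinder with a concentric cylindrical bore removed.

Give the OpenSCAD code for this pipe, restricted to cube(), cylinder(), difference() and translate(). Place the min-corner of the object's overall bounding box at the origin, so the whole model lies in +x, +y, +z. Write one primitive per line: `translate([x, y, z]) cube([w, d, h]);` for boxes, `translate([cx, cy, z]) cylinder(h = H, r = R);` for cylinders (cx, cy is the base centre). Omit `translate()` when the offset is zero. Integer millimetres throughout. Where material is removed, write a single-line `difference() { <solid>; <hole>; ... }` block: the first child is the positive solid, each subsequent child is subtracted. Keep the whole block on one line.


difference() { translate([64, 64, 0]) cylinder(h = 703, r = 64); translate([64, 64, 0]) cylinder(h = 703, r = 42); }


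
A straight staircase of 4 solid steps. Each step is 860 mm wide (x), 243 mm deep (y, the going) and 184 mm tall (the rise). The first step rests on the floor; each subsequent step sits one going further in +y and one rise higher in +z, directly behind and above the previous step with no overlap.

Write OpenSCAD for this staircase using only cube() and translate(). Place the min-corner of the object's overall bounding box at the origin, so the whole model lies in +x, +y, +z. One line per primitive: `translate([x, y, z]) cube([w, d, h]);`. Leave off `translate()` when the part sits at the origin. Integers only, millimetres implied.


cube([860, 243, 184]);
translate([0, 243, 184]) cube([860, 243, 184]);
translate([0, 486, 368]) cube([860, 243, 184]);
translate([0, 729, 552]) cube([860, 243, 184]);


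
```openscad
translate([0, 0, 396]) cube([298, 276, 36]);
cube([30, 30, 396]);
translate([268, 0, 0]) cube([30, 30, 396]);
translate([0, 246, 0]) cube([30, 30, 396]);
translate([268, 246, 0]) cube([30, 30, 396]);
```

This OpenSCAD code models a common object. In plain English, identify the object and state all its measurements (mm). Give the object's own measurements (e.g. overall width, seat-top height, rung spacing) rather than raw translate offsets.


A simple wooden stool: a rectangular seat 298 mm (x) by 276 mm (y), 36 mm thick, top face at z = 432 mm, on four square legs, each 30×30 mm in cross-section. The legs rest on z = 0, each flush with a corner of the seat.


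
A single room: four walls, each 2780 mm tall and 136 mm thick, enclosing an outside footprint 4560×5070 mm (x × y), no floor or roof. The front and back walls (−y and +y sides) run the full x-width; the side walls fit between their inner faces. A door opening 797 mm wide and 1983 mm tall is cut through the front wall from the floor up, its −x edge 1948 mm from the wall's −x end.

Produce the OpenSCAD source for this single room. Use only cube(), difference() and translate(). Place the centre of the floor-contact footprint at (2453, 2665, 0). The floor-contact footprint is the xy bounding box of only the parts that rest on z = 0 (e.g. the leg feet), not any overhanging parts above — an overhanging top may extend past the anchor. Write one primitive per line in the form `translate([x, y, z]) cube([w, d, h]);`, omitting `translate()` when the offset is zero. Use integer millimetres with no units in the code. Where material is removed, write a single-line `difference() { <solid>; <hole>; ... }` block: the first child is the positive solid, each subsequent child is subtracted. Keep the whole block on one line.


difference() { translate([173, 130, 0]) cube([4560, 136, 2780]); translate([2121, 130, 0]) cube([797, 136, 1983]); }
translate([173, 5064, 0]) cube([4560, 136, 2780]);
translate([173, 266, 0]) cube([136, 4798, 2780]);
translate([4597, 266, 0]) cube([136, 4798, 2780]);


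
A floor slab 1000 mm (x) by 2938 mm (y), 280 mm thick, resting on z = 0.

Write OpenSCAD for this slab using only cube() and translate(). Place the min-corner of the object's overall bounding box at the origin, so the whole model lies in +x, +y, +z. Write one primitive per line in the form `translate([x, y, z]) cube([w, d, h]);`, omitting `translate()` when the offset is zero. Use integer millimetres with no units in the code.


cube([1000, 2938, 280]);


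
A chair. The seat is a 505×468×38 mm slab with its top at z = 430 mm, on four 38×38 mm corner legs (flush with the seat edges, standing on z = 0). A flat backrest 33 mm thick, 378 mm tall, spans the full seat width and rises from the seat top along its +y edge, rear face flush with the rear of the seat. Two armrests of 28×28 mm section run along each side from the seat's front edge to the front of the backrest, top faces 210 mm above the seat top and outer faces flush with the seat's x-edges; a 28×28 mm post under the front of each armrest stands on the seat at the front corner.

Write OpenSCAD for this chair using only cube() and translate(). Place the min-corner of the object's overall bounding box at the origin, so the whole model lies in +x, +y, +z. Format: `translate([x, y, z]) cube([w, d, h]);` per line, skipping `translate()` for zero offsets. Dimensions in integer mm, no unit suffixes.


// leg_h = 430 - 38 = 392
// arm post h = 210 - 28 = 182
translate([0, 0, 392]) cube([505, 468, 38]);
cube([38, 38, 392]);
translate([467, 0, 0]) cube([38, 38, 392]);
translate([0, 430, 0]) cube([38, 38, 392]);
translate([467, 430, 0]) cube([38, 38, 392]);
translate([0, 435, 430]) cube([505, 33, 378]);
translate([0, 0, 612]) cube([28, 435, 28]);
translate([477, 0, 612]) cube([28, 435, 28]);
translate([0, 0, 430]) cube([28, 28, 182]);
translate([477, 0, 430]) cube([28, 28, 182]);


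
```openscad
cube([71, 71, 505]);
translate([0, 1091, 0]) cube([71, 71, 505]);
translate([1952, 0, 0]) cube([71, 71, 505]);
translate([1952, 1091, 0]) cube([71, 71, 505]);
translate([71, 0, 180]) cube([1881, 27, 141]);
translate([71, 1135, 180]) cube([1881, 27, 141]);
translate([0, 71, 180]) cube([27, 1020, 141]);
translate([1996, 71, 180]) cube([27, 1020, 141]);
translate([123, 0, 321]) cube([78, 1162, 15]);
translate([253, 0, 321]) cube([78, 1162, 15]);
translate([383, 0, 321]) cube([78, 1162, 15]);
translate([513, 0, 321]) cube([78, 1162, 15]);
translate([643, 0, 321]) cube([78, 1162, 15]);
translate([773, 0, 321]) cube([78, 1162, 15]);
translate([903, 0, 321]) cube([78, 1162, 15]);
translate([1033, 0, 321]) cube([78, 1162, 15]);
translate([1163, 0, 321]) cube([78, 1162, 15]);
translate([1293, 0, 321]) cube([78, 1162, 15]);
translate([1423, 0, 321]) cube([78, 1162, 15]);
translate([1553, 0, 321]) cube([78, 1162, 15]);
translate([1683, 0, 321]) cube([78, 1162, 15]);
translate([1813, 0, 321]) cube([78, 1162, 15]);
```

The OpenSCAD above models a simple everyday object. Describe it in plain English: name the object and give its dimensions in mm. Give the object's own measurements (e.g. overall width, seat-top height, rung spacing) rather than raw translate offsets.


A bed frame 2023 mm long (x) by 1162 mm wide (y). Four 71×71 mm corner posts, 505 mm tall, at the corners of the footprint. Four rails of 27 mm thickness and 141 mm height run between adjacent posts with their undersides at z = 180 mm, their outer faces flush with the outside of the frame (the two x-running rails run between the posts' inner faces; the two y-running rails run between the posts' inner faces). 14 slats, each 78 mm wide (x) and 15 mm thick, lie across the top of the two x-running rails, running the full 1162 mm width of the frame in y; along x they sit between the end posts with a 52 mm gap after the −x posts and between neighbouring slats, leaving 61 mm before the +x posts.


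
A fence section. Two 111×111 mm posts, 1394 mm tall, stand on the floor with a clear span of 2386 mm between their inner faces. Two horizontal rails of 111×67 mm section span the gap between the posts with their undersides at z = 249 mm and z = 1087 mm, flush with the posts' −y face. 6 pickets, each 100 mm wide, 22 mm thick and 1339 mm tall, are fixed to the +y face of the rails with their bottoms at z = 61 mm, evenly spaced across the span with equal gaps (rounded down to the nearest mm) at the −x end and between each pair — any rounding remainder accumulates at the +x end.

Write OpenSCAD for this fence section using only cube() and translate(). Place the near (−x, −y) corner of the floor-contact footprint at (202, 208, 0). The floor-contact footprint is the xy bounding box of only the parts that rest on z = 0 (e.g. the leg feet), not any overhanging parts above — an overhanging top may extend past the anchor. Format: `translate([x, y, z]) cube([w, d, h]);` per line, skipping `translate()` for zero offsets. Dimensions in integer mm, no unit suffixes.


translate([202, 208, 0]) cube([111, 111, 1394]);
translate([2699, 208, 0]) cube([111, 111, 1394]);
translate([313, 208, 249]) cube([2386, 111, 67]);
translate([313, 208, 1087]) cube([2386, 111, 67]);
translate([568, 319, 61]) cube([100, 22, 1339]);
translate([923, 319, 61]) cube([100, 22, 1339]);
translate([1278, 319, 61]) cube([100, 22, 1339]);
translate([1633, 319, 61]) cube([100, 22, 1339]);
translate([1988, 319, 61]) cube([100, 22, 1339]);
translate([2343, 319, 61]) cube([100, 22, 1339]);


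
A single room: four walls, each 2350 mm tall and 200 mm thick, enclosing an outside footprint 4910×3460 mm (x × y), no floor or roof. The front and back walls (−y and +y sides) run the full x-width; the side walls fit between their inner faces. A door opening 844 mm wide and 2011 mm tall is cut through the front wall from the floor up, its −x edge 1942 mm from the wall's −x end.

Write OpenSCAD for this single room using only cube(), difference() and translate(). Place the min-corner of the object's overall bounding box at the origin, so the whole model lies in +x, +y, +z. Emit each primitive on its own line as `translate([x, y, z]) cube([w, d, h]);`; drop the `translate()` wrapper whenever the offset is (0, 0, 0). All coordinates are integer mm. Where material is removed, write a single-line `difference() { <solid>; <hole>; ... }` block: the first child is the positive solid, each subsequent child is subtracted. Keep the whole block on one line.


difference() { cube([4910, 200, 2350]); translate([1942, 0, 0]) cube([844, 200, 2011]); }
translate([0, 3260, 0]) cube([4910, 200, 2350]);
translate([0, 200, 0]) cube([200, 3060, 2350]);
translate([4710, 200, 0]) cube([200, 3060, 2350]);


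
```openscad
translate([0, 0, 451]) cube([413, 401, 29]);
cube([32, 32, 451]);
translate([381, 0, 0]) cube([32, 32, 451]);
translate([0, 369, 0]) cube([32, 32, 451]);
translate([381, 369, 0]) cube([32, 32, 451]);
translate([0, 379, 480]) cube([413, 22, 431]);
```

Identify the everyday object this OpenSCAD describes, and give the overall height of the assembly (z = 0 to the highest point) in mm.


A chair. The overall height is 911 mm.

A slab on four corner posts with a tall panel at the back — a chair. The seat slab sits at z = 451 with thickness 29, and the 431 mm backrest starts at the seat top, so the overall height is 451 + 29 + 431 = 911 mm.


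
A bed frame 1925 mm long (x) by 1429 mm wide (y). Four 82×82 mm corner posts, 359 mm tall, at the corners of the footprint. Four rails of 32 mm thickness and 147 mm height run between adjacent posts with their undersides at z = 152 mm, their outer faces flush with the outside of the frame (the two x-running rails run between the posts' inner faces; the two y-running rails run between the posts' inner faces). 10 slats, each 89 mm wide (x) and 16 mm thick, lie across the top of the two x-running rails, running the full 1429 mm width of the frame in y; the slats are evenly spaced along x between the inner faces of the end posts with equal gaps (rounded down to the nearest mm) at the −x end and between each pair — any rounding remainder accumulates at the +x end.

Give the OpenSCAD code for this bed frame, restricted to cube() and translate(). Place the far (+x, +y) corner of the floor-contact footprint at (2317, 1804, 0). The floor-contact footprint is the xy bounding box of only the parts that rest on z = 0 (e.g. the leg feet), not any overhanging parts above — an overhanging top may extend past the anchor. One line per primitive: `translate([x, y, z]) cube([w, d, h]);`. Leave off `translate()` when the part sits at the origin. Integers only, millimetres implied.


translate([392, 375, 0]) cube([82, 82, 359]);
translate([392, 1722, 0]) cube([82, 82, 359]);
translate([2235, 375, 0]) cube([82, 82, 359]);
translate([2235, 1722, 0]) cube([82, 82, 359]);
translate([474, 375, 152]) cube([1761, 32, 147]);
translate([474, 1772, 152]) cube([1761, 32, 147]);
translate([392, 457, 152]) cube([32, 1265, 147]);
translate([2285, 457, 152]) cube([32, 1265, 147]);
translate([553, 375, 299]) cube([89, 1429, 16]);
translate([721, 375, 299]) cube([89, 1429, 16]);
translate([889, 375, 299]) cube([89, 1429, 16]);
translate([1057, 375, 299]) cube([89, 1429, 16]);
translate([1225, 375, 299]) cube([89, 1429, 16]);
translate([1393, 375, 299]) cube([89, 1429, 16]);
translate([1561, 375, 299]) cube([89, 1429, 16]);
translate([1729, 375, 299]) cube([89, 1429, 16]);
translate([1897, 375, 299]) cube([89, 1429, 16]);
translate([2065, 375, 299]) cube([89, 1429, 16]);


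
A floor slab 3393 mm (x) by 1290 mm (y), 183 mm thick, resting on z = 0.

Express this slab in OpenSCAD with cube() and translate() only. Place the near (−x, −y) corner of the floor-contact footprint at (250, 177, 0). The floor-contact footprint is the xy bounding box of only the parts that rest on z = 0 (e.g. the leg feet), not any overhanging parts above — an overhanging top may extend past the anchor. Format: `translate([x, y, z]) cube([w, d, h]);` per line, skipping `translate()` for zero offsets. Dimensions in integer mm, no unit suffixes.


translate([250, 177, 0]) cube([3393, 1290, 183]);


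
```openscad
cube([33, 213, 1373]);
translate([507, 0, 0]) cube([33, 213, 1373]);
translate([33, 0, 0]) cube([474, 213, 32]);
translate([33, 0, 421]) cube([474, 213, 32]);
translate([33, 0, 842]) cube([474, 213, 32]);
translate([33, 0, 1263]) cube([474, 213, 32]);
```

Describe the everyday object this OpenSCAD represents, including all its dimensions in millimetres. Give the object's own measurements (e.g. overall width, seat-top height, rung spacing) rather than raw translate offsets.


An open bookshelf. Two side panels, each 33 mm thick, 213 mm deep and 1373 mm tall, stand 540 mm apart (outside-to-outside). Between them sit 4 shelves, each 32 mm thick and 213 mm deep, spanning the full gap between the sides. The bottom shelf rests on the floor (its underside at z = 0) and the clear gap between one shelf's top and the next shelf's underside is 389 mm.


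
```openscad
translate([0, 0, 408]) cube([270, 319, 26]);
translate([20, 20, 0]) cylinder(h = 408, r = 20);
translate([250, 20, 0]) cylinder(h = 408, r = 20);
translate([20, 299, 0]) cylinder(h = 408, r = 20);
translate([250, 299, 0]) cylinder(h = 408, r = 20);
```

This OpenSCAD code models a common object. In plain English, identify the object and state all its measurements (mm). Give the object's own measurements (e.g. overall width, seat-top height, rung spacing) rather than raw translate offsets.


A simple wooden stool: a rectangular seat 270 mm (x) by 319 mm (y), 26 mm thick, top face at z = 434 mm, on four round legs, each 40 mm in diameter. The legs rest on z = 0, each leg's axis is inset half a diameter from the nearest pair of seat edges (so the leg's bounding box is flush with the corner).


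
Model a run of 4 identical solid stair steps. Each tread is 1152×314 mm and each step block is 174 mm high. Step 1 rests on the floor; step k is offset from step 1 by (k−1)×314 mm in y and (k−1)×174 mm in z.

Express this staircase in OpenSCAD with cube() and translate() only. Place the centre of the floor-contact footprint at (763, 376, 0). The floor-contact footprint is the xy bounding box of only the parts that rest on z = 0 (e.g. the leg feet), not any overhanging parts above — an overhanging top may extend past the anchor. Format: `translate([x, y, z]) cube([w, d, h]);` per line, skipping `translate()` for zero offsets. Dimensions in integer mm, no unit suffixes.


translate([187, 219, 0]) cube([1152, 314, 174]);
translate([187, 533, 174]) cube([1152, 314, 174]);
translate([187, 847, 348]) cube([1152, 314, 174]);
translate([187, 1161, 522]) cube([1152, 314, 174]);


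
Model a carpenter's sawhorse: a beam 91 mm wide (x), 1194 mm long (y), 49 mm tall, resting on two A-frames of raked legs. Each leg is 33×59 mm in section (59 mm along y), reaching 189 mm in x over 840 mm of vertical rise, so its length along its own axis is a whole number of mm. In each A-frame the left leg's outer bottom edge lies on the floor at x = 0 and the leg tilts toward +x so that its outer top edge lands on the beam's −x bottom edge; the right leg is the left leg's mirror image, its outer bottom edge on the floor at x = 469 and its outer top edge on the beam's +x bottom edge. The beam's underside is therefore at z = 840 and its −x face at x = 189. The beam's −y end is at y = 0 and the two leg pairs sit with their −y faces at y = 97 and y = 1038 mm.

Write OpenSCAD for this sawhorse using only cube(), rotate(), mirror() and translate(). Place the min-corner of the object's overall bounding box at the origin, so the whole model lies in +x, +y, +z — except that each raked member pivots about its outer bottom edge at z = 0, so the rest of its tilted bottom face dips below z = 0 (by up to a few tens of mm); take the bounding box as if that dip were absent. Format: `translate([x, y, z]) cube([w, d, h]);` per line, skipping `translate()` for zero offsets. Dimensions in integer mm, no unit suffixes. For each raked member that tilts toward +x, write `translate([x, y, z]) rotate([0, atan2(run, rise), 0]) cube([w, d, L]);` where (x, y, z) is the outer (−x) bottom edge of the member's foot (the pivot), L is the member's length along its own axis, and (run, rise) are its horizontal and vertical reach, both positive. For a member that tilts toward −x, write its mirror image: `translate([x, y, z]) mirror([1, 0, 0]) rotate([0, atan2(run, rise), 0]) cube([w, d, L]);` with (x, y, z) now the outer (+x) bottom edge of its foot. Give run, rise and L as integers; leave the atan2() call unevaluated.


// leg length = √(189² + 840²) = 861
// right-leg outer foot x = 2·189 + 91 = 469
// beam min-corner = (189, 0, 840)
translate([189, 0, 840]) cube([91, 1194, 49]);
translate([0, 97, 0]) rotate([0, atan2(189, 840), 0]) cube([33, 59, 861]);
translate([469, 97, 0]) mirror([1, 0, 0]) rotate([0, atan2(189, 840), 0]) cube([33, 59, 861]);
translate([0, 1038, 0]) rotate([0, atan2(189, 840), 0]) cube([33, 59, 861]);
translate([469, 1038, 0]) mirror([1, 0, 0]) rotate([0, atan2(189, 840), 0]) cube([33, 59, 861]);


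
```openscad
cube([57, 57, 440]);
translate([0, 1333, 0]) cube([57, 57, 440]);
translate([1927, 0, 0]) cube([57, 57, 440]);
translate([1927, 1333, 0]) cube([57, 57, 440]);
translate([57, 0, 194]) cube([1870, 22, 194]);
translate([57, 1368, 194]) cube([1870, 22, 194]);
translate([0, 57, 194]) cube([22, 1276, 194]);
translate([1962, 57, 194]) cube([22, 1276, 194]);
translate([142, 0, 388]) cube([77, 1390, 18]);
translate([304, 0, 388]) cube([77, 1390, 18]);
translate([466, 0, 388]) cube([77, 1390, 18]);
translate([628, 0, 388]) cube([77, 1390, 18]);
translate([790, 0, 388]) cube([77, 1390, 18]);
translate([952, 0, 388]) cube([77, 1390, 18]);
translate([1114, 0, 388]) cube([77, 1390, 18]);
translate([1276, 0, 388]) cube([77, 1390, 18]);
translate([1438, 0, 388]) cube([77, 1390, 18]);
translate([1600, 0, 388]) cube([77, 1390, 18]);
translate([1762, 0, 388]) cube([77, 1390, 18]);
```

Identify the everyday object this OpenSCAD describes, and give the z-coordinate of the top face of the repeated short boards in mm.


A bed frame. The slat-top height is 406 mm.

Four posts, four rails, and a row of slats — a bed frame. Slats sit on the rails at z = 194 + 194 = 388; with slat thickness 18, the top is 406 mm.


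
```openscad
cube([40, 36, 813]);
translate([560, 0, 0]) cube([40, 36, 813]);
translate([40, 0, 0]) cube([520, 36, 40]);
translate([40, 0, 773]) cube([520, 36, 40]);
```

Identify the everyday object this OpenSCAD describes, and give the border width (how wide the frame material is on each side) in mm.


A picture frame. The border width is 40 mm.

Four thin pieces enclosing a rectangular opening — a picture frame. The two full-height stiles are 813 mm tall; the top rail sits at z = 773 and is 40 mm tall, so the border above the opening is 813 − 773 = 40 mm, matching the stile x-width.


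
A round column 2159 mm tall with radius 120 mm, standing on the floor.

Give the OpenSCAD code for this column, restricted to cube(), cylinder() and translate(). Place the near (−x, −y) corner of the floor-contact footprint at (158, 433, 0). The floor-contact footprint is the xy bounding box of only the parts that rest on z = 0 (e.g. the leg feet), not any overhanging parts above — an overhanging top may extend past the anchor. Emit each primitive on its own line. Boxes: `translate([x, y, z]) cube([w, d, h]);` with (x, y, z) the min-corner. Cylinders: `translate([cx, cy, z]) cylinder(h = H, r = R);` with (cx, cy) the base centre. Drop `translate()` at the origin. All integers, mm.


translate([278, 553, 0]) cylinder(h = 2159, r = 120);


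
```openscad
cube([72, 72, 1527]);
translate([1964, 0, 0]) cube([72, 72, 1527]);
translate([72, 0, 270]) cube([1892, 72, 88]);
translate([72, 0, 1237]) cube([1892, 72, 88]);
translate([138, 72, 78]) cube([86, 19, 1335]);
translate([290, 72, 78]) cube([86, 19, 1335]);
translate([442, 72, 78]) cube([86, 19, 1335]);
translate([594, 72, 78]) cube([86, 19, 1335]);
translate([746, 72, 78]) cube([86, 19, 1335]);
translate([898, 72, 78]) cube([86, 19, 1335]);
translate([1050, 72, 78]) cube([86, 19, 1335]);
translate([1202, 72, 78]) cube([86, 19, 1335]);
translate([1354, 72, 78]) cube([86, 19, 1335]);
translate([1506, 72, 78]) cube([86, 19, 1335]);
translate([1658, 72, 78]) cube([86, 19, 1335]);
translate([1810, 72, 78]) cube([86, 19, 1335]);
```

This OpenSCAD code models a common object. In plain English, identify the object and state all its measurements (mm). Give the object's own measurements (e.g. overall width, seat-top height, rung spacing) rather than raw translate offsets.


A fence section. Two 72×72 mm posts, 1527 mm tall, stand on the floor with a clear span of 1892 mm between their inner faces. Two horizontal rails of 72×88 mm section span the gap between the posts with their undersides at z = 270 mm and z = 1237 mm, flush with the posts' −y face. 12 pickets, each 86 mm wide, 19 mm thick and 1335 mm tall, are fixed to the +y face of the rails with their bottoms at z = 78 mm, spaced across the span with a 66 mm gap after the −x post and between neighbouring pickets, with 68 mm left before the +x post.


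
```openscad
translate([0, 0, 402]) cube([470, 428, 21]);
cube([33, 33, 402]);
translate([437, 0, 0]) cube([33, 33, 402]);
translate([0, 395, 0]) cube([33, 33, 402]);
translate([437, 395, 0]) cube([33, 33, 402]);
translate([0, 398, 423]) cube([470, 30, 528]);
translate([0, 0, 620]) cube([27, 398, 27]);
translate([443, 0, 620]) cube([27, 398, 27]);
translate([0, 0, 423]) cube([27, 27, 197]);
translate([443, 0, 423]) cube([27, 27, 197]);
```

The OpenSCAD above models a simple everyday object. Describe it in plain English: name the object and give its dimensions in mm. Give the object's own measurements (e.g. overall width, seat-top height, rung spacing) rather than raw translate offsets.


A chair. The seat is a 470×428×21 mm slab with its top at z = 423 mm, on four 33×33 mm corner legs (flush with the seat edges, standing on z = 0). A flat backrest 30 mm thick, 528 mm tall, spans the full seat width and rises from the seat top along its +y edge, rear face flush with the rear of the seat. Two armrests of 27×27 mm section run along each side from the seat's front edge to the front of the backrest, top faces 224 mm above the seat top and outer faces flush with the seat's x-edges; a 27×27 mm post under the front of each armrest stands on the seat at the front corner.


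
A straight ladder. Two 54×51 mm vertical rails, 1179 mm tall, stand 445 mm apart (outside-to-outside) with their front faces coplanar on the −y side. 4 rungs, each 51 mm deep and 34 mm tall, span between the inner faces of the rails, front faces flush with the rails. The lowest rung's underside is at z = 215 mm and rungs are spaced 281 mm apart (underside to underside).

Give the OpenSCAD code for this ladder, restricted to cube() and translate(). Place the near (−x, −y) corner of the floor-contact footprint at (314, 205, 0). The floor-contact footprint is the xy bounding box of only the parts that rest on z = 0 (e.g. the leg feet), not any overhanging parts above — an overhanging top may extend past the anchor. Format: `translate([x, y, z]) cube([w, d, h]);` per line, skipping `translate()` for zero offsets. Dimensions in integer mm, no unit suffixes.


// rung span = 445 - 2*54 = 337
// rung[k] z = 215 + k*281
translate([314, 205, 0]) cube([54, 51, 1179]);
translate([705, 205, 0]) cube([54, 51, 1179]);
translate([368, 205, 215]) cube([337, 51, 34]);
translate([368, 205, 496]) cube([337, 51, 34]);
translate([368, 205, 777]) cube([337, 51, 34]);
translate([368, 205, 1058]) cube([337, 51, 34]);


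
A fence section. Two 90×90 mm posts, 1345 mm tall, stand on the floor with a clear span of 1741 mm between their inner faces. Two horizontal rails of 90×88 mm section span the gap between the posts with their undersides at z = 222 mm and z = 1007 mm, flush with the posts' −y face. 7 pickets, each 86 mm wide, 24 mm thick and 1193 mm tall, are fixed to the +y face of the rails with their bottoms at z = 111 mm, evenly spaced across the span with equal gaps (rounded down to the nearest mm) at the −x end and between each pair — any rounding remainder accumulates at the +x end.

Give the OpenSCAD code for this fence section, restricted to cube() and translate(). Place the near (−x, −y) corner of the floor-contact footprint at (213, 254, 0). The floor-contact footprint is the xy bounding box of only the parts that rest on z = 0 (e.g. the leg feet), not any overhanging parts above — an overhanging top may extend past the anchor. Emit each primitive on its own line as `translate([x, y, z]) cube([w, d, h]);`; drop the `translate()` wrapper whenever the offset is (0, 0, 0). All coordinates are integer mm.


translate([213, 254, 0]) cube([90, 90, 1345]);
translate([2044, 254, 0]) cube([90, 90, 1345]);
translate([303, 254, 222]) cube([1741, 90, 88]);
translate([303, 254, 1007]) cube([1741, 90, 88]);
translate([445, 344, 111]) cube([86, 24, 1193]);
translate([673, 344, 111]) cube([86, 24, 1193]);
translate([901, 344, 111]) cube([86, 24, 1193]);
translate([1129, 344, 111]) cube([86, 24, 1193]);
translate([1357, 344, 111]) cube([86, 24, 1193]);
translate([1585, 344, 111]) cube([86, 24, 1193]);
translate([1813, 344, 111]) cube([86, 24, 1193]);


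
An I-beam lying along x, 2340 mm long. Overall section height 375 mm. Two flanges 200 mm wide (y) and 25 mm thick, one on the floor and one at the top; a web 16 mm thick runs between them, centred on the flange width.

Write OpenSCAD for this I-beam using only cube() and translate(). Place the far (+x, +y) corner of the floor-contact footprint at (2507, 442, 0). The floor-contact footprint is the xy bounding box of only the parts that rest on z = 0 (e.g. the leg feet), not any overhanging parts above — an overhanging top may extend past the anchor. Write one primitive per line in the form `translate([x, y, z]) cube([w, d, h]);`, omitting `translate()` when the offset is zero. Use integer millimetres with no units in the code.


translate([167, 242, 0]) cube([2340, 200, 25]);
translate([167, 334, 25]) cube([2340, 16, 325]);
translate([167, 242, 350]) cube([2340, 200, 25]);


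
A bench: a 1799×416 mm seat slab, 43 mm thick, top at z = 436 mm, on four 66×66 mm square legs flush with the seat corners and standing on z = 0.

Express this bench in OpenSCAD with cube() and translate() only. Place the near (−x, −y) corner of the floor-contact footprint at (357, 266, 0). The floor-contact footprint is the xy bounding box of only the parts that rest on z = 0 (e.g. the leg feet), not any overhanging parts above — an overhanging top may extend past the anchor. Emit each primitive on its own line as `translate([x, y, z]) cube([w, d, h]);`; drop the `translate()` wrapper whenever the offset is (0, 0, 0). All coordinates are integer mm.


// leg_h = 436 − 43 = 393
translate([357, 266, 393]) cube([1799, 416, 43]);
translate([357, 266, 0]) cube([66, 66, 393]);
translate([357, 616, 0]) cube([66, 66, 393]);
translate([2090, 266, 0]) cube([66, 66, 393]);
translate([2090, 616, 0]) cube([66, 66, 393]);


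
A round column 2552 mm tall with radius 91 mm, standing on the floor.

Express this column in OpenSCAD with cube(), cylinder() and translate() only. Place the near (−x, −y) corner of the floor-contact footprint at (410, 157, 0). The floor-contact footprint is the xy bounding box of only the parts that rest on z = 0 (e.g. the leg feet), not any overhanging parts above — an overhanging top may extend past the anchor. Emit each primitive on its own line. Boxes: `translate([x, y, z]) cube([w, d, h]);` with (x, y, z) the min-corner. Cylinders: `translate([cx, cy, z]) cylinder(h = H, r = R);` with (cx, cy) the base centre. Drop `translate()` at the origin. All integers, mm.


translate([501, 248, 0]) cylinder(h = 2552, r = 91);
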